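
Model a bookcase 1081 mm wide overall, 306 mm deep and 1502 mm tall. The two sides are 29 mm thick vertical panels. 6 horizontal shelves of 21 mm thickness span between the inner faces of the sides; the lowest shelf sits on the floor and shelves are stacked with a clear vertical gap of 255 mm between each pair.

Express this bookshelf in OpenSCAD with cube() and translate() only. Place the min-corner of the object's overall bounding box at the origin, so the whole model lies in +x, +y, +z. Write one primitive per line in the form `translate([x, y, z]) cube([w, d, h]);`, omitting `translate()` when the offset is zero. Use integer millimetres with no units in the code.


cube([29, 306, 1502]);
translate([1052, 0, 0]) cube([29, 306, 1502]);
translate([29, 0, 0]) cube([1023, 306, 21]);
translate([29, 0, 276]) cube([1023, 306, 21]);
translate([29, 0, 552]) cube([1023, 306, 21]);
translate([29, 0, 828]) cube([1023, 306, 21]);
translate([29, 0, 1104]) cube([1023, 306, 21]);
translate([29, 0, 1380]) cube([1023, 306, 21]);


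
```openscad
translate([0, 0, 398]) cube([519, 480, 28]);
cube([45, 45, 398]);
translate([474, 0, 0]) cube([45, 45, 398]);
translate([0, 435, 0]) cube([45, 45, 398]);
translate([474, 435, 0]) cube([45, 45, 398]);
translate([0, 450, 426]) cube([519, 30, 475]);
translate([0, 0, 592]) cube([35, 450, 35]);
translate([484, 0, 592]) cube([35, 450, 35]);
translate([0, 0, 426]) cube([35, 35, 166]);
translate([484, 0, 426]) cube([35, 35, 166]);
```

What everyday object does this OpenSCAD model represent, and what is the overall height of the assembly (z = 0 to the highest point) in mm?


A chair. The overall height is 901 mm.

A slab on four corner posts with a tall panel at the back — a chair. The seat slab sits at z = 398 with thickness 28, and the 475 mm backrest starts at the seat top, so the overall height is 398 + 28 + 475 = 901 mm.


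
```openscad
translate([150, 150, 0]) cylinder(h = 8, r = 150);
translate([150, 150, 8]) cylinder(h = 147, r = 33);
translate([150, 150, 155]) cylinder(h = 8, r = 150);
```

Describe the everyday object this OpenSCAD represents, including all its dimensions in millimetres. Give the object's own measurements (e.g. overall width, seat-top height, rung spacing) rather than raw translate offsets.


A spool: two coaxial disc flanges of radius 150 mm and thickness 8 mm, joined by a core cylinder of radius 33 mm and height 147 mm. The lower flange rests on z = 0 and the three cylinders share a vertical axis.


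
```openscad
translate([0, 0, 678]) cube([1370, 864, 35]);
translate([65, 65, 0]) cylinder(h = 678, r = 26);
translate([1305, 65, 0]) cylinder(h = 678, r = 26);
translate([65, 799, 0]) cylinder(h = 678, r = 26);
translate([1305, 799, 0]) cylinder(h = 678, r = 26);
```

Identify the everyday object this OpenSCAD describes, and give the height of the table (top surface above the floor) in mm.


A table. The table height is 713 mm.

A 1370×864×35 slab sits at z = 678 on four Ø52 mm round legs — a table. The top surface is at 678 + 35 = 713 mm.


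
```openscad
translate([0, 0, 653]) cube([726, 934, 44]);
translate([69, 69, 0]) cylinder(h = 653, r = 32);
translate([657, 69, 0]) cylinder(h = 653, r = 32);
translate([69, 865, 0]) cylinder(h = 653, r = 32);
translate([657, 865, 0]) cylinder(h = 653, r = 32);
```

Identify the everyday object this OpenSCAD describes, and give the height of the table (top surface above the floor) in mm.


A table. The table height is 697 mm.

A 726×934×44 slab sits at z = 653 on four Ø64 mm round legs — a table. The top surface is at 653 + 44 = 697 mm.


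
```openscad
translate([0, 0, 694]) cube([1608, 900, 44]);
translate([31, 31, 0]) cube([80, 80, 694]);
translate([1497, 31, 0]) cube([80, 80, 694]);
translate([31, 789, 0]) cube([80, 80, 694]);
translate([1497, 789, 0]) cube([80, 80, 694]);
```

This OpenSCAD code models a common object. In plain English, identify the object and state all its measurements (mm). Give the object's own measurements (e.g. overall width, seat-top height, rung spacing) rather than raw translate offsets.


A table: top 1608 mm (x) × 900 mm (y), 44 mm thick, upper face at z = 738 mm, on four 80×80 mm square legs, each inset 31 mm from the nearest pair of top edges from z = 0 to the bottom of the top.


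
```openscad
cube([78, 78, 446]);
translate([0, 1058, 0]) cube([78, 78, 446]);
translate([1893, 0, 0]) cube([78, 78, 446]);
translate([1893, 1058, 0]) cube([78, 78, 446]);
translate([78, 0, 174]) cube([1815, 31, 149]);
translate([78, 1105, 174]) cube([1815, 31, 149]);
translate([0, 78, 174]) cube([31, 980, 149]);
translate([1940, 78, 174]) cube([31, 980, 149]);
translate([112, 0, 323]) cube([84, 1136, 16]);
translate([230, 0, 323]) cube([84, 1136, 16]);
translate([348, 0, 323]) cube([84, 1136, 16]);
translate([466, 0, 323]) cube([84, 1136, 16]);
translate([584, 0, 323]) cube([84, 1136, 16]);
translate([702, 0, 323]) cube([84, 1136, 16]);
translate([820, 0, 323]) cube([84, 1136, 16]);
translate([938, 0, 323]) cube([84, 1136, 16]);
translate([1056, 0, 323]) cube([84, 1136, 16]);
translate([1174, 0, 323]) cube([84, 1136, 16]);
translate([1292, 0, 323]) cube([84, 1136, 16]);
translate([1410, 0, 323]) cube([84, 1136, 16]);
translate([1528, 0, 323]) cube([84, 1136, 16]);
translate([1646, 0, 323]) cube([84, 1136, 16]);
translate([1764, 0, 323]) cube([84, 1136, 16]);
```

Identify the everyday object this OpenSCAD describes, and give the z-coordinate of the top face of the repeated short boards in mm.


A bed frame. The slat-top height is 339 mm.

Four posts, four rails, and a row of slats — a bed frame. Slats sit on the rails at z = 174 + 149 = 323; with slat thickness 16, the top is 339 mm.


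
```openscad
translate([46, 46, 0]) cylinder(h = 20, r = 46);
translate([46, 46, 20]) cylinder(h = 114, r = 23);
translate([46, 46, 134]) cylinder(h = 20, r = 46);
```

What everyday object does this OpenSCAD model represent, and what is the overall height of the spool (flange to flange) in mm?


A spool. The overall height is 154 mm.

Three coaxial cylinders, large–small–large — a spool. Two 20 mm flanges and a 114 mm core give 20 + 114 + 20 = 154 mm.


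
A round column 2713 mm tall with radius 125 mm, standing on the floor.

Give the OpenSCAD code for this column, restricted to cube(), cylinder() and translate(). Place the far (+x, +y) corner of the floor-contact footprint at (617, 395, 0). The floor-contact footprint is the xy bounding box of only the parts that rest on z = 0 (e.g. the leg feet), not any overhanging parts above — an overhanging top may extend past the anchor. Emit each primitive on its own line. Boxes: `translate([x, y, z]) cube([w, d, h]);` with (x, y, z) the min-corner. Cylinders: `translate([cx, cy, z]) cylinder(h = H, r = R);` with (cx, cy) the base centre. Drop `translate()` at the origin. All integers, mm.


translate([492, 270, 0]) cylinder(h = 2713, r = 125);


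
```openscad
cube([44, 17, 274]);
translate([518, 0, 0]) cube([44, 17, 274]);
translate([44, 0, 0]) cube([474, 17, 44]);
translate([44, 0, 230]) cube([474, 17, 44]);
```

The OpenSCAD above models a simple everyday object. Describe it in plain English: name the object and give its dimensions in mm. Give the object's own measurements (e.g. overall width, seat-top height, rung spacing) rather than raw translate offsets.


A rectangular picture frame lying in the x–z plane (depth along y). The opening is 474 mm wide (x) by 186 mm tall (z), surrounded by a border 44 mm wide on all four sides. The frame is 17 mm deep and is made of two full-height vertical stiles with two horizontal rails fitted between them.


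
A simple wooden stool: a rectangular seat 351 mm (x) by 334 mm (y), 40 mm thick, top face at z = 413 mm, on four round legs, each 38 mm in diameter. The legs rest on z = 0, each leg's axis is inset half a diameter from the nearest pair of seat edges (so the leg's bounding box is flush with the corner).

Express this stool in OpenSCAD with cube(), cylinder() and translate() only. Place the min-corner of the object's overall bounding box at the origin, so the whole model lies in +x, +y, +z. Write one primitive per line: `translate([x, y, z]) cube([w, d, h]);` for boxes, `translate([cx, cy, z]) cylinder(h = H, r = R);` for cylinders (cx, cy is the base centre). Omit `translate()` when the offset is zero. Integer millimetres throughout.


translate([0, 0, 373]) cube([351, 334, 40]);
translate([19, 19, 0]) cylinder(h = 373, r = 19);
translate([332, 19, 0]) cylinder(h = 373, r = 19);
translate([19, 315, 0]) cylinder(h = 373, r = 19);
translate([332, 315, 0]) cylinder(h = 373, r = 19);


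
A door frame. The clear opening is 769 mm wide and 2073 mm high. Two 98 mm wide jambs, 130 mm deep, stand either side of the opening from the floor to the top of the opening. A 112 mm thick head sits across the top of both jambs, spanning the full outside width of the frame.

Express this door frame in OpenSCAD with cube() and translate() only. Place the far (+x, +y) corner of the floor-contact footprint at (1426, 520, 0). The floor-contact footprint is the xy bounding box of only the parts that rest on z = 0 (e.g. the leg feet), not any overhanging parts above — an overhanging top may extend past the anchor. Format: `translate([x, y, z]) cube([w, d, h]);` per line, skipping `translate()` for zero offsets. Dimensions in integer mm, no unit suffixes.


translate([461, 390, 0]) cube([98, 130, 2073]);
translate([1328, 390, 0]) cube([98, 130, 2073]);
translate([461, 390, 2073]) cube([965, 130, 112]);


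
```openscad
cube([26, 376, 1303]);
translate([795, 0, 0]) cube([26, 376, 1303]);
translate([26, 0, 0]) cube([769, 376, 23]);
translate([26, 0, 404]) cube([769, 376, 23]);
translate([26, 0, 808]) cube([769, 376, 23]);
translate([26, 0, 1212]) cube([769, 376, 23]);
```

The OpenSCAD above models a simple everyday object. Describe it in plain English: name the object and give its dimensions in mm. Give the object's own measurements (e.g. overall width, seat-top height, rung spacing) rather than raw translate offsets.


An open bookshelf. Two side panels, each 26 mm thick, 376 mm deep and 1303 mm tall, stand 821 mm apart (outside-to-outside). Between them sit 4 shelves, each 23 mm thick and 376 mm deep, spanning the full gap between the sides. The bottom shelf rests on the floor (its underside at z = 0) and the clear gap between one shelf's top and the next shelf's underside is 381 mm.


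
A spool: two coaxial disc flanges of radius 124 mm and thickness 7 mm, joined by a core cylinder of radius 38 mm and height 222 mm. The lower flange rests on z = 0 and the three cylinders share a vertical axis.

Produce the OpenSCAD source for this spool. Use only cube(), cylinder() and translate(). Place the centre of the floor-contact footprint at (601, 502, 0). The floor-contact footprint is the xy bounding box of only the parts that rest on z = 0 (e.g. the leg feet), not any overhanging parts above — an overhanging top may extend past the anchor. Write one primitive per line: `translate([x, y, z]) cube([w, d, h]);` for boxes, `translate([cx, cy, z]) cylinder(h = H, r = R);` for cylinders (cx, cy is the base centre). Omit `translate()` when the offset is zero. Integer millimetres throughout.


translate([601, 502, 0]) cylinder(h = 7, r = 124);
translate([601, 502, 7]) cylinder(h = 222, r = 38);
translate([601, 502, 229]) cylinder(h = 7, r = 124);


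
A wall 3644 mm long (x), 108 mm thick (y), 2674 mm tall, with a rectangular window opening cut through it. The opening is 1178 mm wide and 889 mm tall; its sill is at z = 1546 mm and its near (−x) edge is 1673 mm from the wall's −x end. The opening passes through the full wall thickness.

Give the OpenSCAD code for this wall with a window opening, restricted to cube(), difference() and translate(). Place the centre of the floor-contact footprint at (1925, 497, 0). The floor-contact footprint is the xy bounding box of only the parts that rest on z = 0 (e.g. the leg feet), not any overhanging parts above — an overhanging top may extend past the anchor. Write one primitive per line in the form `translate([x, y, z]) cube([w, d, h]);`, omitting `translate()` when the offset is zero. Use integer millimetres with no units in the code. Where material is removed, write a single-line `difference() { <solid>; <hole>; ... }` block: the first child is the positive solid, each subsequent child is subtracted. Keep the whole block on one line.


difference() { translate([103, 443, 0]) cube([3644, 108, 2674]); translate([1776, 443, 1546]) cube([1178, 108, 889]); }


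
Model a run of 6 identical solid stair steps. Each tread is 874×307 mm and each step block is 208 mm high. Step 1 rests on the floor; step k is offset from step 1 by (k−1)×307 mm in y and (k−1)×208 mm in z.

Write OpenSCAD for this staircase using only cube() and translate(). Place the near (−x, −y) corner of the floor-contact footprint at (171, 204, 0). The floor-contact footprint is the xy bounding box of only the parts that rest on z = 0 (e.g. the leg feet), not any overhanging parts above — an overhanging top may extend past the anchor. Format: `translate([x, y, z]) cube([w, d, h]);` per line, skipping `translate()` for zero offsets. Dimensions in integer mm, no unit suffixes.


translate([171, 204, 0]) cube([874, 307, 208]);
translate([171, 511, 208]) cube([874, 307, 208]);
translate([171, 818, 416]) cube([874, 307, 208]);
translate([171, 1125, 624]) cube([874, 307, 208]);
translate([171, 1432, 832]) cube([874, 307, 208]);
translate([171, 1739, 1040]) cube([874, 307, 208]);


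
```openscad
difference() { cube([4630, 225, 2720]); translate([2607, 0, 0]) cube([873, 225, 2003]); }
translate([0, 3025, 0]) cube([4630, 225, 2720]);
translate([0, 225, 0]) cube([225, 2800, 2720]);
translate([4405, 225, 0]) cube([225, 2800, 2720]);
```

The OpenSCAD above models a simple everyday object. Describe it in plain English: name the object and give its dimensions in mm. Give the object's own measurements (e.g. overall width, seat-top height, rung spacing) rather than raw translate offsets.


A single room: four walls, each 2720 mm tall and 225 mm thick, enclosing an outside footprint 4630×3250 mm (x × y), no floor or roof. The front and back walls (−y and +y sides) run the full x-width; the side walls fit between their inner faces. A door opening 873 mm wide and 2003 mm tall is cut through the front wall from the floor up, its −x edge 2607 mm from the wall's −x end.


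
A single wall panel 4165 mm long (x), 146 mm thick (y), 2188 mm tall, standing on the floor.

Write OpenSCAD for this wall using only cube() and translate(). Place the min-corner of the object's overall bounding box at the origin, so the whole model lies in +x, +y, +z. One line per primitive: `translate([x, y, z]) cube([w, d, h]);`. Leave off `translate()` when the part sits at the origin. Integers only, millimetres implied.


cube([4165, 146, 2188]);


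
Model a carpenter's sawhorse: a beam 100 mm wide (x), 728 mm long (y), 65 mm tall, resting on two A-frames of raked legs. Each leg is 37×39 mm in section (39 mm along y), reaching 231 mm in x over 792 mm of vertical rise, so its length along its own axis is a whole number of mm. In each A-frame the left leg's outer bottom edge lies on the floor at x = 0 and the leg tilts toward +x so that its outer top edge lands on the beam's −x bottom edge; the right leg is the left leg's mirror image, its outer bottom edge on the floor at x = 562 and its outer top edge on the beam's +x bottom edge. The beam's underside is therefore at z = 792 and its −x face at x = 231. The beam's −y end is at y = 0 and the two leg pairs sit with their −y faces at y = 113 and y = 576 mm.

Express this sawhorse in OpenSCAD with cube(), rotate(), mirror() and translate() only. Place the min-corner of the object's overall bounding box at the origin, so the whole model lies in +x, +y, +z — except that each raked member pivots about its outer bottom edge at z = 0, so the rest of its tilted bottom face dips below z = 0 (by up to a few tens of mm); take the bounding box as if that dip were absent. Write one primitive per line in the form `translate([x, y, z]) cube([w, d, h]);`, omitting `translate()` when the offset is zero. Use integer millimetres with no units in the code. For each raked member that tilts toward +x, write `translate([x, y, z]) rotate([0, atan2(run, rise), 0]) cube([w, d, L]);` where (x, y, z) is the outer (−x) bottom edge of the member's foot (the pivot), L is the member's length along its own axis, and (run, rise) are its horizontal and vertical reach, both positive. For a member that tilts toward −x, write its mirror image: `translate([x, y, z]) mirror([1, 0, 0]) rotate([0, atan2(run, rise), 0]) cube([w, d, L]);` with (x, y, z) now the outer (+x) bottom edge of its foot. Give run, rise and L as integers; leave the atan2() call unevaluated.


translate([231, 0, 792]) cube([100, 728, 65]);
translate([0, 113, 0]) rotate([0, atan2(231, 792), 0]) cube([37, 39, 825]);
translate([562, 113, 0]) mirror([1, 0, 0]) rotate([0, atan2(231, 792), 0]) cube([37, 39, 825]);
translate([0, 576, 0]) rotate([0, atan2(231, 792), 0]) cube([37, 39, 825]);
translate([562, 576, 0]) mirror([1, 0, 0]) rotate([0, atan2(231, 792), 0]) cube([37, 39, 825]);


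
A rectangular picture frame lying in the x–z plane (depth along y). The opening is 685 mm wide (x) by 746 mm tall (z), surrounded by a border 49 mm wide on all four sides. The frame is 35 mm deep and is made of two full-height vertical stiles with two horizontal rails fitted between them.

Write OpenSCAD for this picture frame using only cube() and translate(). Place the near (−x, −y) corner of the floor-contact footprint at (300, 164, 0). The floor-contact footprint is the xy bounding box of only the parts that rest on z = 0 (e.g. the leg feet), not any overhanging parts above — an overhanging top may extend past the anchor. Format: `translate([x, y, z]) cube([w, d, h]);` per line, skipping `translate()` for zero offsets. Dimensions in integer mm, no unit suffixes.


translate([300, 164, 0]) cube([49, 35, 844]);
translate([1034, 164, 0]) cube([49, 35, 844]);
translate([349, 164, 0]) cube([685, 35, 49]);
translate([349, 164, 795]) cube([685, 35, 49]);


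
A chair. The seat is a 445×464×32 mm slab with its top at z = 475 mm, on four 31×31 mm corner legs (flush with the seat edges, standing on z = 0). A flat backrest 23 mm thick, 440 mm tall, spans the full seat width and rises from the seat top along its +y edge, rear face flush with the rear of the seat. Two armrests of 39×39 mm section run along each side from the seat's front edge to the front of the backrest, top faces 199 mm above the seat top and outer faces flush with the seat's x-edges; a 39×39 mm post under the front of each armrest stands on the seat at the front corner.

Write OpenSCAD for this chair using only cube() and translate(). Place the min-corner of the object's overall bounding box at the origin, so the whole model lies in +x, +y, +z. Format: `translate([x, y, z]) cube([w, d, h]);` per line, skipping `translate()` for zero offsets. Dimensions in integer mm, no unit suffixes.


// leg_h = 475 - 32 = 443
// arm post h = 199 - 39 = 160
translate([0, 0, 443]) cube([445, 464, 32]);
cube([31, 31, 443]);
translate([414, 0, 0]) cube([31, 31, 443]);
translate([0, 433, 0]) cube([31, 31, 443]);
translate([414, 433, 0]) cube([31, 31, 443]);
translate([0, 441, 475]) cube([445, 23, 440]);
translate([0, 0, 635]) cube([39, 441, 39]);
translate([406, 0, 635]) cube([39, 441, 39]);
translate([0, 0, 475]) cube([39, 39, 160]);
translate([406, 0, 475]) cube([39, 39, 160]);


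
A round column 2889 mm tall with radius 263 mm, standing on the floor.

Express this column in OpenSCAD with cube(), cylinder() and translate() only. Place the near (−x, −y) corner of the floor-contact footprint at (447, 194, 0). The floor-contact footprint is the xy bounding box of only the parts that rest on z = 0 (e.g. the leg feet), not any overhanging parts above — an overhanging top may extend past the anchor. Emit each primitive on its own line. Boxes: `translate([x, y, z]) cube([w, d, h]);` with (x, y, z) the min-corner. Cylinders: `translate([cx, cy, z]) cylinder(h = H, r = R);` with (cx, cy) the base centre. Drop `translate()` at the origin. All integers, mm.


translate([710, 457, 0]) cylinder(h = 2889, r = 263);


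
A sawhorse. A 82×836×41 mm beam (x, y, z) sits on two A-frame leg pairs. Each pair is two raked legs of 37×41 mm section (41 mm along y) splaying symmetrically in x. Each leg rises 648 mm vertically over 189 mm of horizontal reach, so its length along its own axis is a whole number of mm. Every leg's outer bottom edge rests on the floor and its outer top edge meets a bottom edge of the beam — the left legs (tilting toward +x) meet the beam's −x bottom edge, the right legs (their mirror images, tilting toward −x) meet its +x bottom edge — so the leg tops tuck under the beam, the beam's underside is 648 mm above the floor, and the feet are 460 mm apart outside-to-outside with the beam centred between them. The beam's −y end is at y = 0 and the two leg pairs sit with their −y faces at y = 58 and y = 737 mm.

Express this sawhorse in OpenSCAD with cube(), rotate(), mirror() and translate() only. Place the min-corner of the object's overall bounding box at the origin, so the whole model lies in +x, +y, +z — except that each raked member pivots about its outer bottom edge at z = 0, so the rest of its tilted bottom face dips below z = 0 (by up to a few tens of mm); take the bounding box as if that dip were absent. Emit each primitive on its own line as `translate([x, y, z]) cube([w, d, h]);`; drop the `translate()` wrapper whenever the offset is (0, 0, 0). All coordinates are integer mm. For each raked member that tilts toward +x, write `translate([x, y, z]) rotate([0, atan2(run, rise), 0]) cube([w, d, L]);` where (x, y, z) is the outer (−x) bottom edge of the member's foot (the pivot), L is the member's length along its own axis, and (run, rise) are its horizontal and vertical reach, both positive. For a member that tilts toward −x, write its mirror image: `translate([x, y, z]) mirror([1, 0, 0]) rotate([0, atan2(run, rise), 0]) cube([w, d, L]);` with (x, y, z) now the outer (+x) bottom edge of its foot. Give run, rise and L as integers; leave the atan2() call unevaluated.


// leg length = √(189² + 648²) = 675
// right-leg outer foot x = 2·189 + 82 = 460
// beam min-corner = (189, 0, 648)
translate([189, 0, 648]) cube([82, 836, 41]);
translate([0, 58, 0]) rotate([0, atan2(189, 648), 0]) cube([37, 41, 675]);
translate([460, 58, 0]) mirror([1, 0, 0]) rotate([0, atan2(189, 648), 0]) cube([37, 41, 675]);
translate([0, 737, 0]) rotate([0, atan2(189, 648), 0]) cube([37, 41, 675]);
translate([460, 737, 0]) mirror([1, 0, 0]) rotate([0, atan2(189, 648), 0]) cube([37, 41, 675]);


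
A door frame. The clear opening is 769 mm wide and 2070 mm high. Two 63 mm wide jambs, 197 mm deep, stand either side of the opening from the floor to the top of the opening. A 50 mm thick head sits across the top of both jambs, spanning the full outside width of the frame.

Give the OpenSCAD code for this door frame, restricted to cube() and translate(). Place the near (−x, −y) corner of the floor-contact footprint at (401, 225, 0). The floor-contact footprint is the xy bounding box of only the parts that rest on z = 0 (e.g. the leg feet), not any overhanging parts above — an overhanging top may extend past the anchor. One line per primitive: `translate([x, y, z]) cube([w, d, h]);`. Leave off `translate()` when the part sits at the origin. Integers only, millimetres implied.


translate([401, 225, 0]) cube([63, 197, 2070]);
translate([1233, 225, 0]) cube([63, 197, 2070]);
translate([401, 225, 2070]) cube([895, 197, 50]);


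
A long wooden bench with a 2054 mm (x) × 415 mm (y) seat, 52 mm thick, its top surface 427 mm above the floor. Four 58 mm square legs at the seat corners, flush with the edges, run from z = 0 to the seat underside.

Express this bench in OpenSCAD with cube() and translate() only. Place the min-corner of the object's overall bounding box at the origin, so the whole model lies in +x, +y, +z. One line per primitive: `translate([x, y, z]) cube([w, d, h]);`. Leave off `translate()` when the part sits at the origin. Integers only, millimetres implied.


translate([0, 0, 375]) cube([2054, 415, 52]);
cube([58, 58, 375]);
translate([0, 357, 0]) cube([58, 58, 375]);
translate([1996, 0, 0]) cube([58, 58, 375]);
translate([1996, 357, 0]) cube([58, 58, 375]);


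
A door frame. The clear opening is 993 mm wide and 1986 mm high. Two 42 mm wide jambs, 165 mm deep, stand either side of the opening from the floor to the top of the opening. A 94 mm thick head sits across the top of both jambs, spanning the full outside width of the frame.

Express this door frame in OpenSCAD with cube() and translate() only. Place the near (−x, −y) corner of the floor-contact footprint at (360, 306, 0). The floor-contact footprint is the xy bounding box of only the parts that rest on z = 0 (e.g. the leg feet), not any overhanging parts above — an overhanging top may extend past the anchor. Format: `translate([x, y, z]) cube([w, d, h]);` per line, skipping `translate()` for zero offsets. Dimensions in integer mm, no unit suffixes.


translate([360, 306, 0]) cube([42, 165, 1986]);
translate([1395, 306, 0]) cube([42, 165, 1986]);
translate([360, 306, 1986]) cube([1077, 165, 94]);


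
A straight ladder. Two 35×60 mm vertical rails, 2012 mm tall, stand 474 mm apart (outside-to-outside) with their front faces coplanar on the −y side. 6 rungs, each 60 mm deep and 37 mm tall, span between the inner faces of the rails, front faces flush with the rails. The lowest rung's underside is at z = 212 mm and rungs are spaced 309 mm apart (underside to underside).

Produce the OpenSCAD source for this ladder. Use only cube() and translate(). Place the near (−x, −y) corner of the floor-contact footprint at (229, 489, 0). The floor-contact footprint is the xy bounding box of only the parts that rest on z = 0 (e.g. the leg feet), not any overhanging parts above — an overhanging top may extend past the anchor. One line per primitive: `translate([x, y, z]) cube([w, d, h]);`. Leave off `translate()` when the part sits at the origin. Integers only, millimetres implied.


// rung span = 474 - 2*35 = 404
// rung[k] z = 212 + k*309
translate([229, 489, 0]) cube([35, 60, 2012]);
translate([668, 489, 0]) cube([35, 60, 2012]);
translate([264, 489, 212]) cube([404, 60, 37]);
translate([264, 489, 521]) cube([404, 60, 37]);
translate([264, 489, 830]) cube([404, 60, 37]);
translate([264, 489, 1139]) cube([404, 60, 37]);
translate([264, 489, 1448]) cube([404, 60, 37]);
translate([264, 489, 1757]) cube([404, 60, 37]);


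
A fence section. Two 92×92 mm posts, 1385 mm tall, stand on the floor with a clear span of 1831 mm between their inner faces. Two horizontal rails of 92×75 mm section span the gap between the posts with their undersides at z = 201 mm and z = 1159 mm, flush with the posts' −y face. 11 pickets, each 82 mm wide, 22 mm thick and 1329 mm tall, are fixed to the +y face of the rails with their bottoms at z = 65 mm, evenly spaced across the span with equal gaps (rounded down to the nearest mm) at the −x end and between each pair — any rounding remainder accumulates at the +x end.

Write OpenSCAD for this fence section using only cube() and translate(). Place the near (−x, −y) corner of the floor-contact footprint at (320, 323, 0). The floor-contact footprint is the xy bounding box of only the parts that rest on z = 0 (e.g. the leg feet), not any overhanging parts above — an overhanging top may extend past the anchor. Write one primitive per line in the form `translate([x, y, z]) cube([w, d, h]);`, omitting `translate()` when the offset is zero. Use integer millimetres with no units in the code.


translate([320, 323, 0]) cube([92, 92, 1385]);
translate([2243, 323, 0]) cube([92, 92, 1385]);
translate([412, 323, 201]) cube([1831, 92, 75]);
translate([412, 323, 1159]) cube([1831, 92, 75]);
translate([489, 415, 65]) cube([82, 22, 1329]);
translate([648, 415, 65]) cube([82, 22, 1329]);
translate([807, 415, 65]) cube([82, 22, 1329]);
translate([966, 415, 65]) cube([82, 22, 1329]);
translate([1125, 415, 65]) cube([82, 22, 1329]);
translate([1284, 415, 65]) cube([82, 22, 1329]);
translate([1443, 415, 65]) cube([82, 22, 1329]);
translate([1602, 415, 65]) cube([82, 22, 1329]);
translate([1761, 415, 65]) cube([82, 22, 1329]);
translate([1920, 415, 65]) cube([82, 22, 1329]);
translate([2079, 415, 65]) cube([82, 22, 1329]);


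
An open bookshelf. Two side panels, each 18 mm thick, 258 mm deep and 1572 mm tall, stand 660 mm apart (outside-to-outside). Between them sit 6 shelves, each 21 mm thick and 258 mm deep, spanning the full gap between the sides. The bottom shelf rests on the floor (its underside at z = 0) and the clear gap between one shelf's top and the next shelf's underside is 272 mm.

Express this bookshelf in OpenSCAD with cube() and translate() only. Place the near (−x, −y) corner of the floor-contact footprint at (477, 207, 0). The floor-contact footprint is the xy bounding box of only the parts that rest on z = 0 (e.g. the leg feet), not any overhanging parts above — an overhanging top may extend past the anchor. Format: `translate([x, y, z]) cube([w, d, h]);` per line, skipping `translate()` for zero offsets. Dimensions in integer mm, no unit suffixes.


translate([477, 207, 0]) cube([18, 258, 1572]);
translate([1119, 207, 0]) cube([18, 258, 1572]);
translate([495, 207, 0]) cube([624, 258, 21]);
translate([495, 207, 293]) cube([624, 258, 21]);
translate([495, 207, 586]) cube([624, 258, 21]);
translate([495, 207, 879]) cube([624, 258, 21]);
translate([495, 207, 1172]) cube([624, 258, 21]);
translate([495, 207, 1465]) cube([624, 258, 21]);


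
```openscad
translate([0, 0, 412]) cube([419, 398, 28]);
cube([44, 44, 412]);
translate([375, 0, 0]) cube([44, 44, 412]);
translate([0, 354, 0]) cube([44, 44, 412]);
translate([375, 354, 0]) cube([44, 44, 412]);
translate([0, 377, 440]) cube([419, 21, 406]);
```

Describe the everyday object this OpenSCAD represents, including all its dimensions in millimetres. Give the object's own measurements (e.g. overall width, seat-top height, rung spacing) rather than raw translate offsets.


A chair. The seat is a 419×398×28 mm slab with its top at z = 440 mm, on four 44×44 mm corner legs (flush with the seat edges, standing on z = 0). A flat backrest 21 mm thick, 406 mm tall, spans the full seat width and rises from the seat top along its +y edge, rear face flush with the rear of the seat.


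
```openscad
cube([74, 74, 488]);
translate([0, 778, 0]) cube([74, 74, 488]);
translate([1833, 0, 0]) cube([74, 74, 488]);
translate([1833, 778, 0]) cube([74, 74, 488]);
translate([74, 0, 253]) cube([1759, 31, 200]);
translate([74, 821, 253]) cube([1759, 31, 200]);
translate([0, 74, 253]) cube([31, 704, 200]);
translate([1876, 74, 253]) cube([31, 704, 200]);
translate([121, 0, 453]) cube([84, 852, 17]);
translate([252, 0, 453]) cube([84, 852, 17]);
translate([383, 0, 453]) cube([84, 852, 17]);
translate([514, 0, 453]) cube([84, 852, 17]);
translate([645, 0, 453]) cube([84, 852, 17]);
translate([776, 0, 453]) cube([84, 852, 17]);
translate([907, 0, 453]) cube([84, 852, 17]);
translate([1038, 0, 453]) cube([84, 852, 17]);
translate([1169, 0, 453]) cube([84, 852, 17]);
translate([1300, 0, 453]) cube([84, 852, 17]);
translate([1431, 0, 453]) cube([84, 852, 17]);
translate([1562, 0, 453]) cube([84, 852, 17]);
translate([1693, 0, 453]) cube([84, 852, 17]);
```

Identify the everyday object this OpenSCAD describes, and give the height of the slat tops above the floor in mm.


A bed frame. The slat-top height is 470 mm.

Four posts, four rails, and a row of slats — a bed frame. Slats sit on the rails at z = 253 + 200 = 453; with slat thickness 17, the top is 470 mm.


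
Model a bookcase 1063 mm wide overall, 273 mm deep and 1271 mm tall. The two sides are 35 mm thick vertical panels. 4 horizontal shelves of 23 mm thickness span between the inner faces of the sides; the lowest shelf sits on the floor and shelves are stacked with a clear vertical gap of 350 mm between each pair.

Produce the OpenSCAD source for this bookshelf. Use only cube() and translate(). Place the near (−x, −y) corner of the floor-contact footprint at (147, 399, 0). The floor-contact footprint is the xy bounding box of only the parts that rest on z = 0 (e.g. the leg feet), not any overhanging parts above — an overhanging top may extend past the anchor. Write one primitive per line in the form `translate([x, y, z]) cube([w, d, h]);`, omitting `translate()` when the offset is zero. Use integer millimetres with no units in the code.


translate([147, 399, 0]) cube([35, 273, 1271]);
translate([1175, 399, 0]) cube([35, 273, 1271]);
translate([182, 399, 0]) cube([993, 273, 23]);
translate([182, 399, 373]) cube([993, 273, 23]);
translate([182, 399, 746]) cube([993, 273, 23]);
translate([182, 399, 1119]) cube([993, 273, 23]);


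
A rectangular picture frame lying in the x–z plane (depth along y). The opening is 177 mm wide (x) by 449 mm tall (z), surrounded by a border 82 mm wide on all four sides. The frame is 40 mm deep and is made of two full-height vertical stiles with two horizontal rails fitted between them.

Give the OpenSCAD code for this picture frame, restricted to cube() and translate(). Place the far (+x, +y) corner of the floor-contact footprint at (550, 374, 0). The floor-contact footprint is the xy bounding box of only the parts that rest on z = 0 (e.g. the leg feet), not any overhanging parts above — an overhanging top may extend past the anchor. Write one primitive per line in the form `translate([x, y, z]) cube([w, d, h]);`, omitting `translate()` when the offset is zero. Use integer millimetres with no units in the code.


translate([209, 334, 0]) cube([82, 40, 613]);
translate([468, 334, 0]) cube([82, 40, 613]);
translate([291, 334, 0]) cube([177, 40, 82]);
translate([291, 334, 531]) cube([177, 40, 82]);


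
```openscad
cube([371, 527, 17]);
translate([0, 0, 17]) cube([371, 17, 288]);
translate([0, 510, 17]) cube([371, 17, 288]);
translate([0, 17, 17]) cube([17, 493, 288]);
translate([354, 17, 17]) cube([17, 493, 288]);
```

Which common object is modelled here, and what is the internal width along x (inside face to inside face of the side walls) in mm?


An open box. The internal width is 337 mm.

A 371×527 base slab with four walls standing on it — an open box. The base is 371 mm wide and the walls are 17 mm thick, so the internal width is 371 − 2 × 17 = 337 mm.


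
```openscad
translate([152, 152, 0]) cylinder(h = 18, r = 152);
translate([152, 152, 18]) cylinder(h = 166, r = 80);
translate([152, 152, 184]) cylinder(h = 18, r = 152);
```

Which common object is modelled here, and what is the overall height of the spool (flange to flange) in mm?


A spool. The overall height is 202 mm.

Three coaxial cylinders, large–small–large — a spool. Two 18 mm flanges and a 166 mm core give 18 + 166 + 18 = 202 mm.


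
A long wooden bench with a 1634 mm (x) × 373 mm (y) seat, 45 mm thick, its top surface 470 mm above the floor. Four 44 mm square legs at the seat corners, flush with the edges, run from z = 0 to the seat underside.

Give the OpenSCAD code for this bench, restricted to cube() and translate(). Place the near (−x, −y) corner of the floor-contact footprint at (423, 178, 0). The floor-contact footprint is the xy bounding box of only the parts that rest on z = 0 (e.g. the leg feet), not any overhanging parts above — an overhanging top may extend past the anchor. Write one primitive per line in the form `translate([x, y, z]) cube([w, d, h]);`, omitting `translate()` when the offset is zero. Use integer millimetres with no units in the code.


translate([423, 178, 425]) cube([1634, 373, 45]);
translate([423, 178, 0]) cube([44, 44, 425]);
translate([423, 507, 0]) cube([44, 44, 425]);
translate([2013, 178, 0]) cube([44, 44, 425]);
translate([2013, 507, 0]) cube([44, 44, 425]);


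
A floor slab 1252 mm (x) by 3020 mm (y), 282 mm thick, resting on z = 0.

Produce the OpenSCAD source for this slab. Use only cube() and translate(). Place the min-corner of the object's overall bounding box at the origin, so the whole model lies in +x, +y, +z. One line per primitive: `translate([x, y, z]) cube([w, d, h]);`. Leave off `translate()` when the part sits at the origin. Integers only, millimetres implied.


cube([1252, 3020, 282]);


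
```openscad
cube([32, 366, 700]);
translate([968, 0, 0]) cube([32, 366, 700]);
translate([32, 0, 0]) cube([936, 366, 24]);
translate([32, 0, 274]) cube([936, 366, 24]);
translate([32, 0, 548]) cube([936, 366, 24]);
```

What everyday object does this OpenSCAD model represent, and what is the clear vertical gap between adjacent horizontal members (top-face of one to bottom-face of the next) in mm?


A bookshelf. The clear shelf gap is 250 mm.

Two tall side panels with 3 horizontal boards between them — a bookshelf. The first two shelf undersides are at z = 0 and z = 274; with shelf thickness 24, the clear gap is 274 − 0 − 24 = 250 mm.


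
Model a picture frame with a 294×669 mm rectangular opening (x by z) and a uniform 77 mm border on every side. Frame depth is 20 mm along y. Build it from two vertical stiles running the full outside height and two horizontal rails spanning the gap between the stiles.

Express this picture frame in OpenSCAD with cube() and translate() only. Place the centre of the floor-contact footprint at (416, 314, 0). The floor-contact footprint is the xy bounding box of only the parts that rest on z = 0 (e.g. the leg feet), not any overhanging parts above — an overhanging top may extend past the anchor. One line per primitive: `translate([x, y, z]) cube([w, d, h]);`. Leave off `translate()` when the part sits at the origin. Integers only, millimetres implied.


translate([192, 304, 0]) cube([77, 20, 823]);
translate([563, 304, 0]) cube([77, 20, 823]);
translate([269, 304, 0]) cube([294, 20, 77]);
translate([269, 304, 746]) cube([294, 20, 77]);


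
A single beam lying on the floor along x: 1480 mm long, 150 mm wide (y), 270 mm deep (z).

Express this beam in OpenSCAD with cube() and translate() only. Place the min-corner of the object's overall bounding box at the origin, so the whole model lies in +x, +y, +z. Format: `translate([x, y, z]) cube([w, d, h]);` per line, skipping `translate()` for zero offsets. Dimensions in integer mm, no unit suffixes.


cube([1480, 150, 270]);


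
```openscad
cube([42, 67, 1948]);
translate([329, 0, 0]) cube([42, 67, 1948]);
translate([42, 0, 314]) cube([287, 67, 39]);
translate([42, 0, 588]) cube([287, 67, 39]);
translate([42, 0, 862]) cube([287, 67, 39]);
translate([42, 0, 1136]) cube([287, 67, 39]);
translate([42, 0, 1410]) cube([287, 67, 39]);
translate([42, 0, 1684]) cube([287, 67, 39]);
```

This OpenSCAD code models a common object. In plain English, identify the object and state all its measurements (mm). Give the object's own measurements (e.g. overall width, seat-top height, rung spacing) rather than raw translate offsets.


A straight ladder. Two 42×67 mm vertical rails, 1948 mm tall, stand 371 mm apart (outside-to-outside) with their front faces coplanar on the −y side. 6 rungs, each 67 mm deep and 39 mm tall, span between the inner faces of the rails, front faces flush with the rails. The lowest rung's underside is at z = 314 mm and rungs are spaced 274 mm apart (underside to underside).


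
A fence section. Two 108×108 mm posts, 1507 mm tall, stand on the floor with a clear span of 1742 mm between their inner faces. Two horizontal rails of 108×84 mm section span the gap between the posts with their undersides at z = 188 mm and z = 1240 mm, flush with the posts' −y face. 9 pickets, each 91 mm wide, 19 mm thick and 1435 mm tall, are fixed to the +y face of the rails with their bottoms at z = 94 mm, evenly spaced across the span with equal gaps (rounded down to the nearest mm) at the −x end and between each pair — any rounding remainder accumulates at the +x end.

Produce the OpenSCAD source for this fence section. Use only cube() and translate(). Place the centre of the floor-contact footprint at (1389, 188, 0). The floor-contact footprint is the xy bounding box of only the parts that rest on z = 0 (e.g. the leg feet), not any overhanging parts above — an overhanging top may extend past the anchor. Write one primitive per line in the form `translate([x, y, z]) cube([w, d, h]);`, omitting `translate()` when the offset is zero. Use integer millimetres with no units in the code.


translate([410, 134, 0]) cube([108, 108, 1507]);
translate([2260, 134, 0]) cube([108, 108, 1507]);
translate([518, 134, 188]) cube([1742, 108, 84]);
translate([518, 134, 1240]) cube([1742, 108, 84]);
translate([610, 242, 94]) cube([91, 19, 1435]);
translate([793, 242, 94]) cube([91, 19, 1435]);
translate([976, 242, 94]) cube([91, 19, 1435]);
translate([1159, 242, 94]) cube([91, 19, 1435]);
translate([1342, 242, 94]) cube([91, 19, 1435]);
translate([1525, 242, 94]) cube([91, 19, 1435]);
translate([1708, 242, 94]) cube([91, 19, 1435]);
translate([1891, 242, 94]) cube([91, 19, 1435]);
translate([2074, 242, 94]) cube([91, 19, 1435]);
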